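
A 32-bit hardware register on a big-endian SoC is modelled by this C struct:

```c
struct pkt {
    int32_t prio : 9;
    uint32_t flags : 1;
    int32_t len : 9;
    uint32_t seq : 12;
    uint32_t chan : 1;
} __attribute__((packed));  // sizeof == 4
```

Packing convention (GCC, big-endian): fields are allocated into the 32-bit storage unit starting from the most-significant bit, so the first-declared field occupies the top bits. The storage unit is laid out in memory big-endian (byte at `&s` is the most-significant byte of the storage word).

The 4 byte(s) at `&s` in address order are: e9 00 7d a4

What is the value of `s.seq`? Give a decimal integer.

3794

[0]=0xe9 [1]=0x00 [2]=0x7d [3]=0xa4 (big-endian) → word 0xe9007da4
prio [23+:9] = (word>>23) & 0x1ff = 466
flags [22+:1] = (word>>22) & 0x1 = 0
len [13+:9] = (word>>13) & 0x1ff = 3
seq [1+:12] = (word>>1) & 0xfff = 3794  ←
chan [0+:1] = (word>>0) & 0x1 = 0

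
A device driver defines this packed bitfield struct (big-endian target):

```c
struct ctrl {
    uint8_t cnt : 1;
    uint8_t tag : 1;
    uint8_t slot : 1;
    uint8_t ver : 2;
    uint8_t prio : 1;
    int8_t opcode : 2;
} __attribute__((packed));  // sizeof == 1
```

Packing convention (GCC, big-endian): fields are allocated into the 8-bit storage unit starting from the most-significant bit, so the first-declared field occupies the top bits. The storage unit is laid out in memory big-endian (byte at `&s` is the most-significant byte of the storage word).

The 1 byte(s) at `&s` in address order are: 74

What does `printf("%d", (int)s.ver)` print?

[0]=0x74 (big-endian) → word 0x74
cnt:1 @ bit 7 → (0x74>>7)&0x1 = 0x0
tag:1 @ bit 6 → (0x74>>6)&0x1 = 0x1
slot:1 @ bit 5 → (0x74>>5)&0x1 = 0x1
ver:2 @ bit 3 → (0x74>>3)&0x3 = 0x2  ←
prio:1 @ bit 2 → (0x74>>2)&0x1 = 0x1
opcode:2 @ bit 0 → (0x74>>0)&0x3 = 0x0

2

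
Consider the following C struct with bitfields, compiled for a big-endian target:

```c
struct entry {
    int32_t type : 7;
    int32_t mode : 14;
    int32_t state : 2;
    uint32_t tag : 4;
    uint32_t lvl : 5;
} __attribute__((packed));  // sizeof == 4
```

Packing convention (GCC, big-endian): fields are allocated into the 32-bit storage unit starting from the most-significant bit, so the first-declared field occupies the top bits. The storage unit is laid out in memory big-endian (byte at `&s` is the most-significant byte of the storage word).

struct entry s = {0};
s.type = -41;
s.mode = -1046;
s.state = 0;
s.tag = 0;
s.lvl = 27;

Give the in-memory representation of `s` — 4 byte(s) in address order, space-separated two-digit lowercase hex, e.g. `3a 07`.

type:7 = -41 → 0x57 << 25 → word 0xae000000
mode:14 = -1046 → 0x3bea << 11 → word 0xafdf5000
state:2 = 0 → 0x0 << 9 → word 0xafdf5000
tag:4 = 0 → 0x0 << 5 → word 0xafdf5000
lvl:5 = 27 → 0x1b << 0 → word 0xafdf501b
word = 0xafdf501b → big-endian bytes:
  [0]=0xaf  [1]=0xdf  [2]=0x50  [3]=0x1b

af df 50 1b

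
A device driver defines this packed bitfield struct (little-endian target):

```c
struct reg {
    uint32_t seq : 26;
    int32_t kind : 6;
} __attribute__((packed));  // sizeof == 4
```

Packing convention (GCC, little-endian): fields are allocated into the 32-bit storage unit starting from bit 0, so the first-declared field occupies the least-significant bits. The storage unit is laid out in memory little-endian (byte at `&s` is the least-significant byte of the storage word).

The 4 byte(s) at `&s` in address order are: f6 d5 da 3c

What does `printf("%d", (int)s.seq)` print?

14341622

[0]=0xf6 [1]=0xd5 [2]=0xda [3]=0x3c (little-endian) → word 0x3cdad5f6
seq:26 @ bit 0 → (0x3cdad5f6>>0)&0x3ffffff = 0xdad5f6  ←
kind:6 @ bit 26 → (0x3cdad5f6>>26)&0x3f = 0xf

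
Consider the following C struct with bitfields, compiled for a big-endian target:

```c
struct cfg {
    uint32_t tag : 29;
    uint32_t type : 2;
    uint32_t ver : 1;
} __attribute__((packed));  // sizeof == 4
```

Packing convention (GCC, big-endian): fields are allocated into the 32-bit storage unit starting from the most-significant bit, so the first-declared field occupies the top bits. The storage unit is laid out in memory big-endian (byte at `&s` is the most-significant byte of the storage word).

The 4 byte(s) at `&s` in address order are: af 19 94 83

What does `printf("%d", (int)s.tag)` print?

367211152

[0]=0xaf [1]=0x19 [2]=0x94 [3]=0x83 (big-endian) → word 0xaf199483
tag [3+:29] = (word>>3) & 0x1fffffff = 367211152  ←
type [1+:2] = (word>>1) & 0x3 = 1
ver [0+:1] = (word>>0) & 0x1 = 1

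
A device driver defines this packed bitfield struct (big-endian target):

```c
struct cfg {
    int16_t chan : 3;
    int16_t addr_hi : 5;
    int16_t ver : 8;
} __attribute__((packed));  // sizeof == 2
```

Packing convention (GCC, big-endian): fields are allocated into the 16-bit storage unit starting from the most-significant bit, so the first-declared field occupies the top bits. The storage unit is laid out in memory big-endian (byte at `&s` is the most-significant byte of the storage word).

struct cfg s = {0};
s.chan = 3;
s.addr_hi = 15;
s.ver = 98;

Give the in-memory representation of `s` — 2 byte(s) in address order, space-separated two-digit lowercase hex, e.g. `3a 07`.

6f 62

chan (3b) val=3 bits=0x3 at bit 13: 0x6000
addr_hi (5b) val=15 bits=0xf at bit 8: 0x6f00
ver (8b) val=98 bits=0x62 at bit 0: 0x6f62
word = 0x6f62 → big-endian bytes:
  [0]=0x6f  [1]=0x62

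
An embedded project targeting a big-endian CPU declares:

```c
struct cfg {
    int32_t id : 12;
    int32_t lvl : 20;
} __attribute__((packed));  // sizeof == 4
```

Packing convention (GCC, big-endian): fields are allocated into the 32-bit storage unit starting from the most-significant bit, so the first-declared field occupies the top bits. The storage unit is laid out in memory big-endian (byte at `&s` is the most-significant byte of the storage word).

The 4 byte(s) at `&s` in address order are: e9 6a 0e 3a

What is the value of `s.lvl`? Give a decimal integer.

-389574

[0]=0xe9 [1]=0x6a [2]=0x0e [3]=0x3a (big-endian) → word 0xe96a0e3a
id [20+:12] = (word>>20) & 0xfff = 3734
lvl [0+:20] = (word>>0) & 0xfffff = 659002  ←
lvl signed 20b, MSB=1: 659002 - 1048576 = -389574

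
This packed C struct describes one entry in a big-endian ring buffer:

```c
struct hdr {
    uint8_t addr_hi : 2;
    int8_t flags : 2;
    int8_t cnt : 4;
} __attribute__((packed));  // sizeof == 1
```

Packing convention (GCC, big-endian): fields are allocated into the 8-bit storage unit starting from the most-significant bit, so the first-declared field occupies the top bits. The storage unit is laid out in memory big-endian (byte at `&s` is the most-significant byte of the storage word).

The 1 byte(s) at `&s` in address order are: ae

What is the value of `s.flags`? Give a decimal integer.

[0]=0xae (big-endian) → word 0xae
addr_hi:2 @ bit 6 → (0xae>>6)&0x3 = 0x2
flags:2 @ bit 4 → (0xae>>4)&0x3 = 0x2  ←
cnt:4 @ bit 0 → (0xae>>0)&0xf = 0xe
flags signed 2b, MSB=1: 2 - 4 = -2

-2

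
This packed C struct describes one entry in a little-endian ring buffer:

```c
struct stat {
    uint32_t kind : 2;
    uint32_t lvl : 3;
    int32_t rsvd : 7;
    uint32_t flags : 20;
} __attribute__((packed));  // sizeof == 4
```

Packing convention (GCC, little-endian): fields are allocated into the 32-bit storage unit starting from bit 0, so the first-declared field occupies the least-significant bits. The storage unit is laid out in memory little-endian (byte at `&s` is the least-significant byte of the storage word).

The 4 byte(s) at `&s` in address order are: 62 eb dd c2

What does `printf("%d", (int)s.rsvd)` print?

[0]=0x62 [1]=0xeb [2]=0xdd [3]=0xc2 (little-endian) → word 0xc2ddeb62
kind:2 @ bit 0 → (0xc2ddeb62>>0)&0x3 = 0x2
lvl:3 @ bit 2 → (0xc2ddeb62>>2)&0x7 = 0x0
rsvd:7 @ bit 5 → (0xc2ddeb62>>5)&0x7f = 0x5b  ←
flags:20 @ bit 12 → (0xc2ddeb62>>12)&0xfffff = 0xc2dde
rsvd signed 7b, MSB=1: 91 - 128 = -37

-37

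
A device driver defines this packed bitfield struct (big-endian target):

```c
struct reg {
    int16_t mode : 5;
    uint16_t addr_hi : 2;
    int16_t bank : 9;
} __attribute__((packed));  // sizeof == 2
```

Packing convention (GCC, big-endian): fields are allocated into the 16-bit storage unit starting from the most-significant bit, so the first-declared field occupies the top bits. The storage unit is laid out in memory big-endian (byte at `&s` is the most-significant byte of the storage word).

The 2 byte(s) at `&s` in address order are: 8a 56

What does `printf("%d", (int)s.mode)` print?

-15

[0]=0x8a [1]=0x56 (big-endian) → word 0x8a56
mode [11+:5] = (word>>11) & 0x1f = 17  ←
addr_hi [9+:2] = (word>>9) & 0x3 = 1
bank [0+:9] = (word>>0) & 0x1ff = 86
mode signed 5b, MSB=1: 17 - 32 = -15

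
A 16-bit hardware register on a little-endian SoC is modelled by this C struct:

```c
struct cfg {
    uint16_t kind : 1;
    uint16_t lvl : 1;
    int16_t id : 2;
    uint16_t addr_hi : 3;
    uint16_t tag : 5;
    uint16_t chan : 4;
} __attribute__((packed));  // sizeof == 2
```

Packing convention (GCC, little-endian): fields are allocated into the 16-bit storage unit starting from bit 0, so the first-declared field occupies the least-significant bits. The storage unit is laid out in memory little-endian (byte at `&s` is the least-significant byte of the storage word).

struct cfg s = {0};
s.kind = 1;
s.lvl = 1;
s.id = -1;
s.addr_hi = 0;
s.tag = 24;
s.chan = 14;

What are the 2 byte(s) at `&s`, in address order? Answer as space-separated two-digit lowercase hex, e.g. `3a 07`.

0f ec

kind (1b) val=1 bits=0x1 at bit 0: 0x0001
lvl (1b) val=1 bits=0x1 at bit 1: 0x0003
id (2b) val=-1 bits=0x3 at bit 2: 0x000f
addr_hi (3b) val=0 bits=0x0 at bit 4: 0x000f
tag (5b) val=24 bits=0x18 at bit 7: 0x0c0f
chan (4b) val=14 bits=0xe at bit 12: 0xec0f
word = 0xec0f → little-endian bytes:
  [0]=0x0f  [1]=0xec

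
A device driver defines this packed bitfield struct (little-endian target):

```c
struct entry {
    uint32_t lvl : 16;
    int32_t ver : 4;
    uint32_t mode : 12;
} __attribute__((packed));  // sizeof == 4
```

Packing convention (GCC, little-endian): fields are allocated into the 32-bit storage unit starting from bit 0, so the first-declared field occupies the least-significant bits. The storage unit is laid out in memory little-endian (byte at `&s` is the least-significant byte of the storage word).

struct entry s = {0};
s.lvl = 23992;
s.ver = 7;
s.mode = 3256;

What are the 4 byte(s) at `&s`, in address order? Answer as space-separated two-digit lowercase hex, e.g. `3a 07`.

[0+:16] lvl=23992 & 0xffff = 0x5db8; word=0x00005db8
[16+:4] ver=7 & 0xf = 0x7; word=0x00075db8
[20+:12] mode=3256 & 0xfff = 0xcb8; word=0xcb875db8
word = 0xcb875db8 → little-endian bytes:
  [0]=0xb8  [1]=0x5d  [2]=0x87  [3]=0xcb

b8 5d 87 cb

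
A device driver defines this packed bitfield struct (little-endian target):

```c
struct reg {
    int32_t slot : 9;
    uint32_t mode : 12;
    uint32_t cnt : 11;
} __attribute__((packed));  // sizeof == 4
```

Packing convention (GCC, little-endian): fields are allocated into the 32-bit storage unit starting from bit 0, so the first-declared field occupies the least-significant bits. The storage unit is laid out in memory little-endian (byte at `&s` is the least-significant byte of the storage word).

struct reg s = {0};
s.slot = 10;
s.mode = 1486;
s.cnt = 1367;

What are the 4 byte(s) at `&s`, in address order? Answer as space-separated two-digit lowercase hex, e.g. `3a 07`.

slot (9b) val=10 bits=0xa at bit 0: 0x0000000a
mode (12b) val=1486 bits=0x5ce at bit 9: 0x000b9c0a
cnt (11b) val=1367 bits=0x557 at bit 21: 0xaaeb9c0a
word = 0xaaeb9c0a → little-endian bytes:
  [0]=0x0a  [1]=0x9c  [2]=0xeb  [3]=0xaa

0a 9c eb aa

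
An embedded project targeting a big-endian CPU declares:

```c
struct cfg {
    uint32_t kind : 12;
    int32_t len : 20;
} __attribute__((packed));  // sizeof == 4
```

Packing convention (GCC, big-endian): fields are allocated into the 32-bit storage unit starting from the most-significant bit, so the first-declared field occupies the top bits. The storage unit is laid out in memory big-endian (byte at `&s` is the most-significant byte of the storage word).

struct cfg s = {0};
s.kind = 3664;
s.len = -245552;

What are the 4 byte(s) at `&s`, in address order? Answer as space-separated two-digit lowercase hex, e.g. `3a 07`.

kind (12b) val=3664 bits=0xe50 at bit 20: 0xe5000000
len (20b) val=-245552 bits=0xc40d0 at bit 0: 0xe50c40d0
word = 0xe50c40d0 → big-endian bytes:
  [0]=0xe5  [1]=0x0c  [2]=0x40  [3]=0xd0

e5 0c 40 d0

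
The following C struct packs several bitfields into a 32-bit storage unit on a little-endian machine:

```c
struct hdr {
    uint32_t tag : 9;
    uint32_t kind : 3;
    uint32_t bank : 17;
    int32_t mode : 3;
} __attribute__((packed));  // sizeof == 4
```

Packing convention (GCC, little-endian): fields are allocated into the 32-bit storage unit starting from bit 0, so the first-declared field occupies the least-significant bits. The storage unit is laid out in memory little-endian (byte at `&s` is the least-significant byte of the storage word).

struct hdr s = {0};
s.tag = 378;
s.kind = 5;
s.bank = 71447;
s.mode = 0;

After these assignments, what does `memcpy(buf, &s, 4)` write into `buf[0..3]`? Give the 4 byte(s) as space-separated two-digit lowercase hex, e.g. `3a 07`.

7a 7b 71 11

tag (9b) val=378 bits=0x17a at bit 0: 0x0000017a
kind (3b) val=5 bits=0x5 at bit 9: 0x00000b7a
bank (17b) val=71447 bits=0x11717 at bit 12: 0x11717b7a
mode (3b) val=0 bits=0x0 at bit 29: 0x11717b7a
word = 0x11717b7a → little-endian bytes:
  [0]=0x7a  [1]=0x7b  [2]=0x71  [3]=0x11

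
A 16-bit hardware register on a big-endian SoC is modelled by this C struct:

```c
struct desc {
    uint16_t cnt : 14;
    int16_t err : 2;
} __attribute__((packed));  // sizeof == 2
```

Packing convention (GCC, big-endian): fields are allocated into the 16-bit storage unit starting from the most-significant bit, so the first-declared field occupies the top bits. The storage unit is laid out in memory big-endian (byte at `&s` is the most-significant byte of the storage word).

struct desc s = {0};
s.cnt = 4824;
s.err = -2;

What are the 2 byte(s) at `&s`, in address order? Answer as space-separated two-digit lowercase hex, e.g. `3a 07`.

cnt (14b) val=4824 bits=0x12d8 at bit 2: 0x4b60
err (2b) val=-2 bits=0x2 at bit 0: 0x4b62
word = 0x4b62 → big-endian bytes:
  [0]=0x4b  [1]=0x62

4b 62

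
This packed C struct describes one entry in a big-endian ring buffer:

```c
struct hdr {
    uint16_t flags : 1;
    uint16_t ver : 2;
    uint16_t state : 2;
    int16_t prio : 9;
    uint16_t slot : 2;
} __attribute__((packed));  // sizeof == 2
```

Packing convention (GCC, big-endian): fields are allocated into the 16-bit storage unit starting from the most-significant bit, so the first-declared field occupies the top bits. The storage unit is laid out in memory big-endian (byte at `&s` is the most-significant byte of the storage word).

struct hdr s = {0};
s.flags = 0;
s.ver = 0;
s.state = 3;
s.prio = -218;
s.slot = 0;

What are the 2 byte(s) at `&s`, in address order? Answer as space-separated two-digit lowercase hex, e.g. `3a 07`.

1c 98

flags:1 = 0 → 0x0 << 15 → word 0x0000
ver:2 = 0 → 0x0 << 13 → word 0x0000
state:2 = 3 → 0x3 << 11 → word 0x1800
prio:9 = -218 → 0x126 << 2 → word 0x1c98
slot:2 = 0 → 0x0 << 0 → word 0x1c98
word = 0x1c98 → big-endian bytes:
  [0]=0x1c  [1]=0x98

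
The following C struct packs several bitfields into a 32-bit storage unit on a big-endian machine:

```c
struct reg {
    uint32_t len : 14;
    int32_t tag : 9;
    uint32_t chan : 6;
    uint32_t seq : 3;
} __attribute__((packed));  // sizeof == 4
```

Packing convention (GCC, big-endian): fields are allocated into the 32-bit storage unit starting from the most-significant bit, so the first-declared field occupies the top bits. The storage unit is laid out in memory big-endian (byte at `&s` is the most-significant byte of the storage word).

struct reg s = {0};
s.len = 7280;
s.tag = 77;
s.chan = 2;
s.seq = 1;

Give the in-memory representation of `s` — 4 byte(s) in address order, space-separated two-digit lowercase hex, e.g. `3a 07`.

71 c0 9a 11

[18+:14] len=7280 & 0x3fff = 0x1c70; word=0x71c00000
[9+:9] tag=77 & 0x1ff = 0x4d; word=0x71c09a00
[3+:6] chan=2 & 0x3f = 0x2; word=0x71c09a10
[0+:3] seq=1 & 0x7 = 0x1; word=0x71c09a11
word = 0x71c09a11 → big-endian bytes:
  [0]=0x71  [1]=0xc0  [2]=0x9a  [3]=0x11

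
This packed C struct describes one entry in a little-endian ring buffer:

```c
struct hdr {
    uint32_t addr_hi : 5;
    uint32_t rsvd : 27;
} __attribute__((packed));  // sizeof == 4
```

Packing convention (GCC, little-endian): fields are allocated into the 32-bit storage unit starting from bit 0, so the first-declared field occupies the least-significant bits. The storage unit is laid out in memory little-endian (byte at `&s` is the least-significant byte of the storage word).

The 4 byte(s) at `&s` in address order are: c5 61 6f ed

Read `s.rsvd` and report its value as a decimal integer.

124484366

[0]=0xc5 [1]=0x61 [2]=0x6f [3]=0xed (little-endian) → word 0xed6f61c5
addr_hi [0+:5] = (word>>0) & 0x1f = 5
rsvd [5+:27] = (word>>5) & 0x7ffffff = 124484366  ←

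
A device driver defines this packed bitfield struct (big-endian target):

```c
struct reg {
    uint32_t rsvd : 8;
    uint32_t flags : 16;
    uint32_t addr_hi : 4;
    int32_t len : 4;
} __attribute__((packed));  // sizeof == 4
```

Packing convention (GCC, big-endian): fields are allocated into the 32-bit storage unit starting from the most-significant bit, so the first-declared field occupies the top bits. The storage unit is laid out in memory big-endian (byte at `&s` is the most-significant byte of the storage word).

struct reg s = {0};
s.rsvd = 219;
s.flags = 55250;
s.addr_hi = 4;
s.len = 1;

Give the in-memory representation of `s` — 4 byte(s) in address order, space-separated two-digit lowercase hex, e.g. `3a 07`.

rsvd (8b) val=219 bits=0xdb at bit 24: 0xdb000000
flags (16b) val=55250 bits=0xd7d2 at bit 8: 0xdbd7d200
addr_hi (4b) val=4 bits=0x4 at bit 4: 0xdbd7d240
len (4b) val=1 bits=0x1 at bit 0: 0xdbd7d241
word = 0xdbd7d241 → big-endian bytes:
  [0]=0xdb  [1]=0xd7  [2]=0xd2  [3]=0x41

db d7 d2 41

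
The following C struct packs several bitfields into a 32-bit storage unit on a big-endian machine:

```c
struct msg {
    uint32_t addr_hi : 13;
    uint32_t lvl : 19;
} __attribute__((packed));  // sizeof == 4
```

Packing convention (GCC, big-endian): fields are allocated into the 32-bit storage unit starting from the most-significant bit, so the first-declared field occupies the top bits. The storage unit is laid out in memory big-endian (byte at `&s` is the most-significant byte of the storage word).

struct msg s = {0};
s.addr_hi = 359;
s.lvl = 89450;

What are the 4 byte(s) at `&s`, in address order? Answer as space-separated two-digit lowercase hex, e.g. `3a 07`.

[19+:13] addr_hi=359 & 0x1fff = 0x167; word=0x0b380000
[0+:19] lvl=89450 & 0x7ffff = 0x15d6a; word=0x0b395d6a
word = 0x0b395d6a → big-endian bytes:
  [0]=0x0b  [1]=0x39  [2]=0x5d  [3]=0x6a

0b 39 5d 6a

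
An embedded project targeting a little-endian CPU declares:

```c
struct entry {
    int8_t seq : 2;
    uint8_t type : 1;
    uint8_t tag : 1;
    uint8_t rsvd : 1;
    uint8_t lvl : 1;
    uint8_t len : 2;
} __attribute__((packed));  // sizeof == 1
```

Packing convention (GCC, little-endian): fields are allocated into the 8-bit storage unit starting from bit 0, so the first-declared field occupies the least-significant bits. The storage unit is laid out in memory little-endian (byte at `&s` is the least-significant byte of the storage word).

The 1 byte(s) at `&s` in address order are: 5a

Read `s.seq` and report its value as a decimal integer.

[0]=0x5a (little-endian) → word 0x5a
seq:2 @ bit 0 → (0x5a>>0)&0x3 = 0x2  ←
type:1 @ bit 2 → (0x5a>>2)&0x1 = 0x0
tag:1 @ bit 3 → (0x5a>>3)&0x1 = 0x1
rsvd:1 @ bit 4 → (0x5a>>4)&0x1 = 0x1
lvl:1 @ bit 5 → (0x5a>>5)&0x1 = 0x0
len:2 @ bit 6 → (0x5a>>6)&0x3 = 0x1
seq signed 2b, MSB=1: 2 - 4 = -2

-2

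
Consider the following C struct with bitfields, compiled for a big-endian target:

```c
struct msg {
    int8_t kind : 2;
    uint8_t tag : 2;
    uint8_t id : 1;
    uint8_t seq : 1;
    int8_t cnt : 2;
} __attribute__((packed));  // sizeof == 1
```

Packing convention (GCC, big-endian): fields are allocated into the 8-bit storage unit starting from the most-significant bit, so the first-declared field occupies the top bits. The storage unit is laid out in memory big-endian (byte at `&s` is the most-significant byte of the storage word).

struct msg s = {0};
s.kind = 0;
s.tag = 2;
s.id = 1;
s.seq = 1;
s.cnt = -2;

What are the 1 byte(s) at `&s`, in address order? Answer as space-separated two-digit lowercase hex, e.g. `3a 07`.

[6+:2] kind=0 & 0x3 = 0x0; word=0x00
[4+:2] tag=2 & 0x3 = 0x2; word=0x20
[3+:1] id=1 & 0x1 = 0x1; word=0x28
[2+:1] seq=1 & 0x1 = 0x1; word=0x2c
[0+:2] cnt=-2 & 0x3 = 0x2; word=0x2e
word = 0x2e → big-endian bytes:
  [0]=0x2e

2e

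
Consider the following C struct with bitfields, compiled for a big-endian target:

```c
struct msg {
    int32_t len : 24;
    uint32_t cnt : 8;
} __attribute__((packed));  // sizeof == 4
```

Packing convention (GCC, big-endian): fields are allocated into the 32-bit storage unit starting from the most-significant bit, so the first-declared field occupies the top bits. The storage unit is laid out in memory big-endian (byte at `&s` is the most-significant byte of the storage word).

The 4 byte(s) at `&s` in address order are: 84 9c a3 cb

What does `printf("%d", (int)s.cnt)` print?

[0]=0x84 [1]=0x9c [2]=0xa3 [3]=0xcb (big-endian) → word 0x849ca3cb
len [8+:24] = (word>>8) & 0xffffff = 8690851
cnt [0+:8] = (word>>0) & 0xff = 203  ←

203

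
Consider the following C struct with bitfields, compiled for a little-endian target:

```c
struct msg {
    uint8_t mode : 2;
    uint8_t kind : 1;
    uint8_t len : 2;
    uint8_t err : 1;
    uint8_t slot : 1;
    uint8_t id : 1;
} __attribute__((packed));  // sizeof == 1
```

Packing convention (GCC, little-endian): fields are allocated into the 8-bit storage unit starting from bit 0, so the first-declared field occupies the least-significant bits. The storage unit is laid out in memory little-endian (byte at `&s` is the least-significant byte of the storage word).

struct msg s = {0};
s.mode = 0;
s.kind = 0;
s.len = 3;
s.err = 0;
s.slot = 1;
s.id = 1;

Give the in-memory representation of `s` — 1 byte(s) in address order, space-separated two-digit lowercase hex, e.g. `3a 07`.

d8

mode (2b) val=0 bits=0x0 at bit 0: 0x00
kind (1b) val=0 bits=0x0 at bit 2: 0x00
len (2b) val=3 bits=0x3 at bit 3: 0x18
err (1b) val=0 bits=0x0 at bit 5: 0x18
slot (1b) val=1 bits=0x1 at bit 6: 0x58
id (1b) val=1 bits=0x1 at bit 7: 0xd8
word = 0xd8 → little-endian bytes:
  [0]=0xd8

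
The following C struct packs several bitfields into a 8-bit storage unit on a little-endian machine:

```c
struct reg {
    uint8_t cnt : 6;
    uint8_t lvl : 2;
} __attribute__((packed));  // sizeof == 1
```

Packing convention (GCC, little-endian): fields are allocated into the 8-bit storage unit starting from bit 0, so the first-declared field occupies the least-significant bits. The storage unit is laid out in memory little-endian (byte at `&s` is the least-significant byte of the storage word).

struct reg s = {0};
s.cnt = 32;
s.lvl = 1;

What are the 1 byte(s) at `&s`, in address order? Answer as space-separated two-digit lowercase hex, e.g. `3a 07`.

60

cnt:6 = 32 → 0x20 << 0 → word 0x20
lvl:2 = 1 → 0x1 << 6 → word 0x60
word = 0x60 → little-endian bytes:
  [0]=0x60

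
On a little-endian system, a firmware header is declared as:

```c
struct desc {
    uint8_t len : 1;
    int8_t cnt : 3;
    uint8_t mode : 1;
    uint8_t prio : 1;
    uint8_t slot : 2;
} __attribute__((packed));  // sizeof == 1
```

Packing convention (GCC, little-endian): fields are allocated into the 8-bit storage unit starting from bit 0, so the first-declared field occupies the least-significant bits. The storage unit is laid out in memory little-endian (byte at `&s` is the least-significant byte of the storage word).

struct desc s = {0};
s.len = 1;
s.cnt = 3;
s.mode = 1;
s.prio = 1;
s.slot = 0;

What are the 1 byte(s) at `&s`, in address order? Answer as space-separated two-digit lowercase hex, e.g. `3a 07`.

37

len:1 = 1 → 0x1 << 0 → word 0x01
cnt:3 = 3 → 0x3 << 1 → word 0x07
mode:1 = 1 → 0x1 << 4 → word 0x17
prio:1 = 1 → 0x1 << 5 → word 0x37
slot:2 = 0 → 0x0 << 6 → word 0x37
word = 0x37 → little-endian bytes:
  [0]=0x37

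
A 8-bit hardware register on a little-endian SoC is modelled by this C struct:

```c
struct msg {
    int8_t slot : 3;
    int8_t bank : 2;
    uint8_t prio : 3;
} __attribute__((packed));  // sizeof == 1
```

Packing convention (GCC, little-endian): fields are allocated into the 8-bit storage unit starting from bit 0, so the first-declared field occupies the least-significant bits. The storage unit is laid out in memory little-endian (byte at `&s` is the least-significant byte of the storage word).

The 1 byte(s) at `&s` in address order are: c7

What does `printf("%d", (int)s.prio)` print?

6

[0]=0xc7 (little-endian) → word 0xc7
slot [0+:3] = (word>>0) & 0x7 = 7
bank [3+:2] = (word>>3) & 0x3 = 0
prio [5+:3] = (word>>5) & 0x7 = 6  ←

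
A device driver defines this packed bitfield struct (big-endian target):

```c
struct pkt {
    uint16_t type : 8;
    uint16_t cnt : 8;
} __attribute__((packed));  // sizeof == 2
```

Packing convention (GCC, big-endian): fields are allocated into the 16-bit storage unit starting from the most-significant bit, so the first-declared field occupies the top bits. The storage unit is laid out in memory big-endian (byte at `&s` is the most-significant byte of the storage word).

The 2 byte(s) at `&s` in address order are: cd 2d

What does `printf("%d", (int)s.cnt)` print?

45

[0]=0xcd [1]=0x2d (big-endian) → word 0xcd2d
type [8+:8] = (word>>8) & 0xff = 205
cnt [0+:8] = (word>>0) & 0xff = 45  ←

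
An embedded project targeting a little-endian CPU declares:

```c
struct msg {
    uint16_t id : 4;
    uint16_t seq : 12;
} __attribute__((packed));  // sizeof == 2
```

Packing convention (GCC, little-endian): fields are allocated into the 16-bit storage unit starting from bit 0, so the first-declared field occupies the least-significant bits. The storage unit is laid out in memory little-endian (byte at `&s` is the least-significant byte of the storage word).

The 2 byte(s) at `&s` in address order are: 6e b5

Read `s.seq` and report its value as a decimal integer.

2902

[0]=0x6e [1]=0xb5 (little-endian) → word 0xb56e
id [0+:4] = (word>>0) & 0xf = 14
seq [4+:12] = (word>>4) & 0xfff = 2902  ←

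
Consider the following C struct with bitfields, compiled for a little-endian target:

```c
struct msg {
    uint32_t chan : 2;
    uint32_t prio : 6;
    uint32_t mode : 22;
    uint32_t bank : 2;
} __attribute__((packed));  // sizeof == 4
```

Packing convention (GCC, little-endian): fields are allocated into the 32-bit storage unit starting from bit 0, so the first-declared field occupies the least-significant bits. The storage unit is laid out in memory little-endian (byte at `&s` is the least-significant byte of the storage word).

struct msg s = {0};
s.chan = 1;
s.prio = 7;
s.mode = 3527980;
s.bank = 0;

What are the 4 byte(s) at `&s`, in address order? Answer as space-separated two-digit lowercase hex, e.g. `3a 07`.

1d 2c d5 35

chan (2b) val=1 bits=0x1 at bit 0: 0x00000001
prio (6b) val=7 bits=0x7 at bit 2: 0x0000001d
mode (22b) val=3527980 bits=0x35d52c at bit 8: 0x35d52c1d
bank (2b) val=0 bits=0x0 at bit 30: 0x35d52c1d
word = 0x35d52c1d → little-endian bytes:
  [0]=0x1d  [1]=0x2c  [2]=0xd5  [3]=0x35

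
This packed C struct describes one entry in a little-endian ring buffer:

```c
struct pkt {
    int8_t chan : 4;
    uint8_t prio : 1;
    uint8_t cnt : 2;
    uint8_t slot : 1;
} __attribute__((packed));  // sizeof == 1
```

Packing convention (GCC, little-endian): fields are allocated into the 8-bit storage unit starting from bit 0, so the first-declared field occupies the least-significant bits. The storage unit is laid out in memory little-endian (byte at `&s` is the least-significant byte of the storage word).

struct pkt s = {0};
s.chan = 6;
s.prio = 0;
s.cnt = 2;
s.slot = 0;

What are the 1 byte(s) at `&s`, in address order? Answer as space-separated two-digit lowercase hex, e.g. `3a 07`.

46

chan:4 = 6 → 0x6 << 0 → word 0x06
prio:1 = 0 → 0x0 << 4 → word 0x06
cnt:2 = 2 → 0x2 << 5 → word 0x46
slot:1 = 0 → 0x0 << 7 → word 0x46
word = 0x46 → little-endian bytes:
  [0]=0x46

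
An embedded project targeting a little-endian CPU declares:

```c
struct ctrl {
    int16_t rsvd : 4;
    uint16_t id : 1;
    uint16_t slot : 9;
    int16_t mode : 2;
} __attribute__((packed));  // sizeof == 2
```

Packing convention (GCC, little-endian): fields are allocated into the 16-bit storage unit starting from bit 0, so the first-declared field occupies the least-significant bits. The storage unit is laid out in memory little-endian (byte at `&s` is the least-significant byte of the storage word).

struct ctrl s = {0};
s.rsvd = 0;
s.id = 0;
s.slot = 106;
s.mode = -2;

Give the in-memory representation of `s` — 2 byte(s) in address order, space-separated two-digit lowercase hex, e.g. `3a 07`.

40 8d

rsvd:4 = 0 → 0x0 << 0 → word 0x0000
id:1 = 0 → 0x0 << 4 → word 0x0000
slot:9 = 106 → 0x6a << 5 → word 0x0d40
mode:2 = -2 → 0x2 << 14 → word 0x8d40
word = 0x8d40 → little-endian bytes:
  [0]=0x40  [1]=0x8d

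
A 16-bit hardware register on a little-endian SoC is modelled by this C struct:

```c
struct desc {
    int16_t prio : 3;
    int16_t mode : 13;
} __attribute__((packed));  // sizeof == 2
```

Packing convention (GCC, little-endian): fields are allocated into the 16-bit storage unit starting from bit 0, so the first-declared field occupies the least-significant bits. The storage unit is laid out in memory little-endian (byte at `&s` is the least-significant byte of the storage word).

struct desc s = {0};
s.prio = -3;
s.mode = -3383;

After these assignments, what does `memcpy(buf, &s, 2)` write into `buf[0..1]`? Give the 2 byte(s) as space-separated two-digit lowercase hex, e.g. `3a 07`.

4d 96

prio:3 = -3 → 0x5 << 0 → word 0x0005
mode:13 = -3383 → 0x12c9 << 3 → word 0x964d
word = 0x964d → little-endian bytes:
  [0]=0x4d  [1]=0x96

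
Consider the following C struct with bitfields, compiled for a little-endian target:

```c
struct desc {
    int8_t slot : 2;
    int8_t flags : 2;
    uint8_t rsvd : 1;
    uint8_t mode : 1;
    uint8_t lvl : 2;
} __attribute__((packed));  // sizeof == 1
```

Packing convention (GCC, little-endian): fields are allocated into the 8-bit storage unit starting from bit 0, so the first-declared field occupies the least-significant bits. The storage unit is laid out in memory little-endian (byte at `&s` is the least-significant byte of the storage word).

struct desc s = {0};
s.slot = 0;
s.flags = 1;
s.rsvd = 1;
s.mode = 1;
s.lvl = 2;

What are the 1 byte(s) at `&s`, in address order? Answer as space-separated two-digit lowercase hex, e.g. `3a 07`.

b4

slot (2b) val=0 bits=0x0 at bit 0: 0x00
flags (2b) val=1 bits=0x1 at bit 2: 0x04
rsvd (1b) val=1 bits=0x1 at bit 4: 0x14
mode (1b) val=1 bits=0x1 at bit 5: 0x34
lvl (2b) val=2 bits=0x2 at bit 6: 0xb4
word = 0xb4 → little-endian bytes:
  [0]=0xb4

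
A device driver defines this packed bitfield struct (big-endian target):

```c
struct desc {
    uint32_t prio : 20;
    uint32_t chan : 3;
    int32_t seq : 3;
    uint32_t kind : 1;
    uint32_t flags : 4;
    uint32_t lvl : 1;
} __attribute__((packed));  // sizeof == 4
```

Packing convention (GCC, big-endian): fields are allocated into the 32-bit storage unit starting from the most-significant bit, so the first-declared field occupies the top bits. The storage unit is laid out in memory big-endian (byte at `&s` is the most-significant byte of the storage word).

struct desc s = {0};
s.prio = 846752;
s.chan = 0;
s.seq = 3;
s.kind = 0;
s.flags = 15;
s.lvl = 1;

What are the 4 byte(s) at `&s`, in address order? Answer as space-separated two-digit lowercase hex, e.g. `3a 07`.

ce ba 00 df

prio:20 = 846752 → 0xceba0 << 12 → word 0xceba0000
chan:3 = 0 → 0x0 << 9 → word 0xceba0000
seq:3 = 3 → 0x3 << 6 → word 0xceba00c0
kind:1 = 0 → 0x0 << 5 → word 0xceba00c0
flags:4 = 15 → 0xf << 1 → word 0xceba00de
lvl:1 = 1 → 0x1 << 0 → word 0xceba00df
word = 0xceba00df → big-endian bytes:
  [0]=0xce  [1]=0xba  [2]=0x00  [3]=0xdf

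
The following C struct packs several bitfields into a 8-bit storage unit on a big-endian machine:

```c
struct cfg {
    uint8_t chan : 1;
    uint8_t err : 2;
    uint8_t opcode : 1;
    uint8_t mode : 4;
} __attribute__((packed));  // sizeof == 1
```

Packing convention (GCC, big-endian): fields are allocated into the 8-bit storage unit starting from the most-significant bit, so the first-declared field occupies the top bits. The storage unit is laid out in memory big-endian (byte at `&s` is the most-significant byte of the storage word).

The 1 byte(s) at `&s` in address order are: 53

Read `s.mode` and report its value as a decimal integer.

[0]=0x53 (big-endian) → word 0x53
chan [7+:1] = (word>>7) & 0x1 = 0
err [5+:2] = (word>>5) & 0x3 = 2
opcode [4+:1] = (word>>4) & 0x1 = 1
mode [0+:4] = (word>>0) & 0xf = 3  ←

3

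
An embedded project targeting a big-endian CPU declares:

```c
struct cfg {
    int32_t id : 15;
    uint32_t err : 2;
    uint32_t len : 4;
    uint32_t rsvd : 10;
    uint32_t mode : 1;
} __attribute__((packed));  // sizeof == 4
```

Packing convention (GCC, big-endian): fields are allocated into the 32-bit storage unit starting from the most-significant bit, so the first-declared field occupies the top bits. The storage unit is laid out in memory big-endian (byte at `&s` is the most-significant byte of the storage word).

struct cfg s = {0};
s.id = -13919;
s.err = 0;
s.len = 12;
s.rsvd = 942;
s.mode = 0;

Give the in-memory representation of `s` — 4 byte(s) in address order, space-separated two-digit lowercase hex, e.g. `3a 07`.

93 42 67 5c

id (15b) val=-13919 bits=0x49a1 at bit 17: 0x93420000
err (2b) val=0 bits=0x0 at bit 15: 0x93420000
len (4b) val=12 bits=0xc at bit 11: 0x93426000
rsvd (10b) val=942 bits=0x3ae at bit 1: 0x9342675c
mode (1b) val=0 bits=0x0 at bit 0: 0x9342675c
word = 0x9342675c → big-endian bytes:
  [0]=0x93  [1]=0x42  [2]=0x67  [3]=0x5c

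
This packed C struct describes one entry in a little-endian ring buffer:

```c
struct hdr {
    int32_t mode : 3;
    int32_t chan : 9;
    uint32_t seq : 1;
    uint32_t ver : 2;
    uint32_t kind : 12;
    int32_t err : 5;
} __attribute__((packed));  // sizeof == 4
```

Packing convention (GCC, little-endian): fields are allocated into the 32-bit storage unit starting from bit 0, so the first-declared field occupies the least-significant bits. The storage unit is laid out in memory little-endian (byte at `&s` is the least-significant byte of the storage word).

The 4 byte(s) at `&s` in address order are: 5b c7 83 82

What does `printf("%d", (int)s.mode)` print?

3

[0]=0x5b [1]=0xc7 [2]=0x83 [3]=0x82 (little-endian) → word 0x8283c75b
mode [0+:3] = (word>>0) & 0x7 = 3  ←
chan [3+:9] = (word>>3) & 0x1ff = 235
seq [12+:1] = (word>>12) & 0x1 = 0
ver [13+:2] = (word>>13) & 0x3 = 2
kind [15+:12] = (word>>15) & 0xfff = 1287
err [27+:5] = (word>>27) & 0x1f = 16
mode signed 3b, MSB=0: value = 3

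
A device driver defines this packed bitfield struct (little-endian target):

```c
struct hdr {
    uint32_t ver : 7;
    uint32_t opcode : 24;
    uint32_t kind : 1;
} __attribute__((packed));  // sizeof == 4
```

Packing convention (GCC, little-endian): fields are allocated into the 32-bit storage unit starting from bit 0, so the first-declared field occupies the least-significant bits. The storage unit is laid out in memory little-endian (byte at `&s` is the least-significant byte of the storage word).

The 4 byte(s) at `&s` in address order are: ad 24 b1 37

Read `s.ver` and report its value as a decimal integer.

45

[0]=0xad [1]=0x24 [2]=0xb1 [3]=0x37 (little-endian) → word 0x37b124ad
ver [0+:7] = (word>>0) & 0x7f = 45  ←
opcode [7+:24] = (word>>7) & 0xffffff = 7299657
kind [31+:1] = (word>>31) & 0x1 = 0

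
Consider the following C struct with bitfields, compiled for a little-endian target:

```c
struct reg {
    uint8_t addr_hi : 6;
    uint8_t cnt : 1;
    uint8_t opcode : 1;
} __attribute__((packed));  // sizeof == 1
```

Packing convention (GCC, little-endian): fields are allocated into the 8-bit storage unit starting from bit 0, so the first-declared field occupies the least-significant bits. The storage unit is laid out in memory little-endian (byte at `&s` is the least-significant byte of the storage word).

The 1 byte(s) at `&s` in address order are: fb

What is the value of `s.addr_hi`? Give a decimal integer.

59

[0]=0xfb (little-endian) → word 0xfb
addr_hi:6 @ bit 0 → (0xfb>>0)&0x3f = 0x3b  ←
cnt:1 @ bit 6 → (0xfb>>6)&0x1 = 0x1
opcode:1 @ bit 7 → (0xfb>>7)&0x1 = 0x1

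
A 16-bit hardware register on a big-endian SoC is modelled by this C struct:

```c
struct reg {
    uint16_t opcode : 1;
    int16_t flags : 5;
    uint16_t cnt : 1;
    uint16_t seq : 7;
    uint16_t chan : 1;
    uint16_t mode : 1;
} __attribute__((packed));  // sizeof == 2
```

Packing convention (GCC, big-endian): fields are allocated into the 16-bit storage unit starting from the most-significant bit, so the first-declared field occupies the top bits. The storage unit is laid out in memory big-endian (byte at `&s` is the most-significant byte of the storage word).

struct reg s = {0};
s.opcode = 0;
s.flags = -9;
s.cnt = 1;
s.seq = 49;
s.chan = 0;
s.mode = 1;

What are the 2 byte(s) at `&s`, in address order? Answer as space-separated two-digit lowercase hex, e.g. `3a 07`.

5e c5

opcode (1b) val=0 bits=0x0 at bit 15: 0x0000
flags (5b) val=-9 bits=0x17 at bit 10: 0x5c00
cnt (1b) val=1 bits=0x1 at bit 9: 0x5e00
seq (7b) val=49 bits=0x31 at bit 2: 0x5ec4
chan (1b) val=0 bits=0x0 at bit 1: 0x5ec4
mode (1b) val=1 bits=0x1 at bit 0: 0x5ec5
word = 0x5ec5 → big-endian bytes:
  [0]=0x5e  [1]=0xc5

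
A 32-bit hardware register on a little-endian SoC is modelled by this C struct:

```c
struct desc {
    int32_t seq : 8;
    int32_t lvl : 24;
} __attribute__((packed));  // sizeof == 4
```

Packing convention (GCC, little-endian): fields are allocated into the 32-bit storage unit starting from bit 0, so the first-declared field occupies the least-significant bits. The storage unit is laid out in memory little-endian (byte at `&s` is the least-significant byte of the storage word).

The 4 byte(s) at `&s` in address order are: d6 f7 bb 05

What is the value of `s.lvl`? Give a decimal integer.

375799

[0]=0xd6 [1]=0xf7 [2]=0xbb [3]=0x05 (little-endian) → word 0x05bbf7d6
seq:8 @ bit 0 → (0x05bbf7d6>>0)&0xff = 0xd6
lvl:24 @ bit 8 → (0x05bbf7d6>>8)&0xffffff = 0x5bbf7  ←
lvl signed 24b, MSB=0: value = 375799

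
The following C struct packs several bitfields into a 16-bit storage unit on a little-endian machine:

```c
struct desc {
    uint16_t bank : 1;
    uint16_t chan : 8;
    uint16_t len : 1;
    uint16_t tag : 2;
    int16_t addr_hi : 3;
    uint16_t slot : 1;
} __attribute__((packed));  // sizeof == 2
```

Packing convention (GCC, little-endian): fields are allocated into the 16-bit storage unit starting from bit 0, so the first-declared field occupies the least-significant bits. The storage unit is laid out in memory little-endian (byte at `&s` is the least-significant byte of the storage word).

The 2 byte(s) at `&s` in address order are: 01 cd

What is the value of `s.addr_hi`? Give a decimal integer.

[0]=0x01 [1]=0xcd (little-endian) → word 0xcd01
bank [0+:1] = (word>>0) & 0x1 = 1
chan [1+:8] = (word>>1) & 0xff = 128
len [9+:1] = (word>>9) & 0x1 = 0
tag [10+:2] = (word>>10) & 0x3 = 3
addr_hi [12+:3] = (word>>12) & 0x7 = 4  ←
slot [15+:1] = (word>>15) & 0x1 = 1
addr_hi signed 3b, MSB=1: 4 - 8 = -4

-4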